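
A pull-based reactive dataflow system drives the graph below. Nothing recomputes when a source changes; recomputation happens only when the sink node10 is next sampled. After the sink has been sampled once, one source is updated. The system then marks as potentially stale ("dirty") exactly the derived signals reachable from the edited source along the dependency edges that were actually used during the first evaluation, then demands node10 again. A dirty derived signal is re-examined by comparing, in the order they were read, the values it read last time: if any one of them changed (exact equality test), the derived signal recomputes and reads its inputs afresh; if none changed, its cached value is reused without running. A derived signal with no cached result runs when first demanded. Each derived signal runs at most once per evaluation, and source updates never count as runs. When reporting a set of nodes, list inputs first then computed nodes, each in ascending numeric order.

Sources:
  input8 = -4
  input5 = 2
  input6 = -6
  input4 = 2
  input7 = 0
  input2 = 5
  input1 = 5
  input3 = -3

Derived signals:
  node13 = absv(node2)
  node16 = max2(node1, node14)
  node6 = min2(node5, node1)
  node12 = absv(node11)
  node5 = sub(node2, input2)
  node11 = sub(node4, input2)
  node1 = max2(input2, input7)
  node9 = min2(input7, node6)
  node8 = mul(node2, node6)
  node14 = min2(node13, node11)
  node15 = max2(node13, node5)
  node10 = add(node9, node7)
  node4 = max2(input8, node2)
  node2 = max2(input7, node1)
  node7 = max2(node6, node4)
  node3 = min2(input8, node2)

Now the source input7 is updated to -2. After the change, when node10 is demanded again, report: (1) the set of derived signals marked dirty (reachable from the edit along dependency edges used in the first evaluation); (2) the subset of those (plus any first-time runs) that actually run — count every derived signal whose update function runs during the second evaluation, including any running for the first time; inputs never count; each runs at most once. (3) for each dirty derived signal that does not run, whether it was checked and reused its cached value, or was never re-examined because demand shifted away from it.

Marked dirty: node1, node2, node4, node5, node6, node7, node9, node10.
Derived signals that run: node1, node2, node9, node10 — 4 in total.
Checked but reused from cache: node4, node5, node6, node7.
Key observation: the cutoff stops propagation at node4 — its inputs' values are unchanged, so it reuses its cache.

First evaluation (everything demanded from the output):
  node1 = max2(5, 0) = 5
  node2 = max2(0, 5) = 5
  node4 = max2(-4, 5) = 5
  node5 = sub(5, 5) = 0
  node6 = min2(0, 5) = 0
  node7 = max2(0, 5) = 5
  node9 = min2(0, 0) = 0
  node10 = add(0, 5) = 5

Propagation after the edit:
  node1: runs — input7 0->-2; result 5 (same value as before).
  node2: runs — input7 0->-2; result 5 (same value as before).
  node4: checked — values it read are unchanged (input8 unchanged, node2 unchanged); reused cached 5 without running.
  node5: checked — values it read are unchanged (node2 unchanged, input2 unchanged); reused cached 0 without running.
  node6: checked — values it read are unchanged (node5 unchanged, node1 unchanged); reused cached 0 without running.
  node7: checked — values it read are unchanged (node6 unchanged, node4 unchanged); reused cached 5 without running.
  node9: runs — input7 0->-2; result -2.
  node10: runs — node9 0->-2; result 3.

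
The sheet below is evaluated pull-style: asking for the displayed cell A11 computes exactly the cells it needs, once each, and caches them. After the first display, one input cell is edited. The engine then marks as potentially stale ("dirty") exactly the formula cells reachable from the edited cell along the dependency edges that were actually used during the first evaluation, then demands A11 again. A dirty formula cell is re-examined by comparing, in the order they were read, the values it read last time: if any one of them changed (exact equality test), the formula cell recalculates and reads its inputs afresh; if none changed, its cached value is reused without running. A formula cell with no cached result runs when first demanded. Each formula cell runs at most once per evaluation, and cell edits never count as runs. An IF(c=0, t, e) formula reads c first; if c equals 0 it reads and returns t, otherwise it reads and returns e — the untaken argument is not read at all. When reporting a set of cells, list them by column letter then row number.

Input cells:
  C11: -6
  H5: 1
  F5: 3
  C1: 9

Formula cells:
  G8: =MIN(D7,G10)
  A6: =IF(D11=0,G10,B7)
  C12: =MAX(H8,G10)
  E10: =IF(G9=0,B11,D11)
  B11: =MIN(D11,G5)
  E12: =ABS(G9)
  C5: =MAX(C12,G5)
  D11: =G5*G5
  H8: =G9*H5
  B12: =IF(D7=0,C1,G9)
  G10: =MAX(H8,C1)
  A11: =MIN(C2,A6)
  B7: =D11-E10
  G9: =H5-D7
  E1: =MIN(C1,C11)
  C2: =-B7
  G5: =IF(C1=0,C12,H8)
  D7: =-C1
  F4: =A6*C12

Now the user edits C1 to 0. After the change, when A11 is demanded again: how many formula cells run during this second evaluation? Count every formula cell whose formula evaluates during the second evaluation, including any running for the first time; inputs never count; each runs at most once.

First demand of the output computes:
  D7 = -(9) = -9
  G9 = 1 - -9 = 10
  H8 = 10 * 1 = 10
  G5 = IF(C1=0: C1=9 -> else branch H8) = 10
  D11 = 10 * 10 = 100
  E10 = IF(G9=0: G9=10 -> else branch D11) = 100
  B7 = 100 - 100 = 0
  A6 = IF(D11=0: D11=100 -> else branch B7) = 0
  C2 = -(0) = 0
  A11 = MIN(0, 0) = 0

After the edit, cleaning proceeds:
  D7: a read changed (C1 9->0) — executes, giving 0.
  G9: a read changed (D7 -9->0) — executes, giving 1.
  H8: a read changed (G9 10->1) — executes, giving 1.
  G10: had never run; runs now, result 1.
  C12: had never run; runs now, result 1.
  G5: a read changed (C1 9->0; H8 10->1) — executes, giving 1.
  D11: a read changed (G5 10->1; G5 10->1) — executes, giving 1.
  E10: a read changed (G9 10->1; D11 100->1) — executes, giving 1.
  B7: a read changed (D11 100->1; E10 100->1) — executes, giving 0 — identical to its old value.
  A6: a read changed (D11 100->1) — executes, giving 0 — identical to its old value.
  C2: dirty, but its reads are unchanged (B7 unchanged); cached 0 stands.
  A11: dirty, but its reads are unchanged (C2 unchanged, A6 unchanged); cached 0 stands.

Note the branch switch — C12, G10 had no cache and run now for the first time.

10 formula cells run: A6, B7, C12, D7, D11, E10, G5, G9, G10, H8.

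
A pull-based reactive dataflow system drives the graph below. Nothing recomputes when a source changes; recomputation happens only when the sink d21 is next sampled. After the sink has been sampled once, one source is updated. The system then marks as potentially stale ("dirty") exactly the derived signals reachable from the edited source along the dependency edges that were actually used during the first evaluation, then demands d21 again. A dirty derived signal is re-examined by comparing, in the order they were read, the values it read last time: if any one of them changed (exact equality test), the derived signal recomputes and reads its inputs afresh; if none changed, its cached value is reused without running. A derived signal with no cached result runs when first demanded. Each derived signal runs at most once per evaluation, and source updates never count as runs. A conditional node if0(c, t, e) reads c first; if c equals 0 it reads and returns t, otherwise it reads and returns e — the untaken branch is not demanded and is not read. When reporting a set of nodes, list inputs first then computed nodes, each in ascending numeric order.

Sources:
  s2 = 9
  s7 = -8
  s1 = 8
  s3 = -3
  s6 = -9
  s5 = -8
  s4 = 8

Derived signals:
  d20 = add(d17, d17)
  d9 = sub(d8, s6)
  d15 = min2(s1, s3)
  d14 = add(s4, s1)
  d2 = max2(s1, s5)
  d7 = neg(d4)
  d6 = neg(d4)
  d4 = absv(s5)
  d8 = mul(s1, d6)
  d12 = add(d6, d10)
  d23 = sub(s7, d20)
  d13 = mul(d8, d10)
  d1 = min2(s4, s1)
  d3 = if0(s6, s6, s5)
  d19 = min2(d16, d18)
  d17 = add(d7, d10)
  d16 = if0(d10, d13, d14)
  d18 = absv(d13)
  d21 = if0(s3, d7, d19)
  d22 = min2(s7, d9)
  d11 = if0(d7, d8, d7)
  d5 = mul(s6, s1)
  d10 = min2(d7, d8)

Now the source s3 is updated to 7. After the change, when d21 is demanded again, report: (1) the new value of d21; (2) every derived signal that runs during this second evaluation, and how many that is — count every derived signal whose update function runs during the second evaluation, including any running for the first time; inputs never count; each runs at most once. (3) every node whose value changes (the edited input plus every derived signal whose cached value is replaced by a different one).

First evaluation (everything demanded from the output):
  d4 = absv(-8) = 8
  d6 = neg(8) = -8
  d7 = neg(8) = -8
  d8 = mul(8, -8) = -64
  d10 = min2(-8, -64) = -64
  d13 = mul(-64, -64) = 4096
  d14 = add(8, 8) = 16
  d16 = if0(d10=-64 -> else branch d14) = 16
  d18 = absv(4096) = 4096
  d19 = min2(16, 4096) = 16
  d21 = if0(s3=-3 -> else branch d19) = 16

Propagation after the edit:
  d21: runs — s3 -3->7; result 16 (same value as before).

New value of d21: 16.
Derived signals that run: d21 — 1 in total.
Values that change: s3.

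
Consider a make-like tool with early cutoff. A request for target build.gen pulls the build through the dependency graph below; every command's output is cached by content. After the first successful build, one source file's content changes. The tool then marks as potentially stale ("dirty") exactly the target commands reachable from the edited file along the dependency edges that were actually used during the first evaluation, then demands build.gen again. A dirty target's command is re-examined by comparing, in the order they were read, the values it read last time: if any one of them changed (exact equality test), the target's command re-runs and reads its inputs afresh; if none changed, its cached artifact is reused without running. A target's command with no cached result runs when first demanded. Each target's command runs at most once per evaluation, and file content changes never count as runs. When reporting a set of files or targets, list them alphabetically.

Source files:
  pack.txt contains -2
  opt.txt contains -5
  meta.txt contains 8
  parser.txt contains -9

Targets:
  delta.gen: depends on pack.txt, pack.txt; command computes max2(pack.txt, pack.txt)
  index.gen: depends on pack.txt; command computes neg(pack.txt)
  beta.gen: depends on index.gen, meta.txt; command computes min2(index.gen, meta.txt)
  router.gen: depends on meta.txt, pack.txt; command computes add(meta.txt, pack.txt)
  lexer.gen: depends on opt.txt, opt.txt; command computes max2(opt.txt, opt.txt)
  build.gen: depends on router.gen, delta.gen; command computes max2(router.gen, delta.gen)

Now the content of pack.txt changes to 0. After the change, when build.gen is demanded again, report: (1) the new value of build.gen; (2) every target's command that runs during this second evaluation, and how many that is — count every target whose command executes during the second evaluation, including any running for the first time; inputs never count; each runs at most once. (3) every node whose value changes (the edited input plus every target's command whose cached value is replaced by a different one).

First demand of the output computes:
  delta.gen = max2(-2, -2) = -2
  router.gen = add(8, -2) = 6
  build.gen = max2(6, -2) = 6

After the edit, cleaning proceeds:
  delta.gen: a read changed (pack.txt -2->0; pack.txt -2->0) — executes, giving 0.
  router.gen: a read changed (pack.txt -2->0) — executes, giving 8.
  build.gen: a read changed (router.gen 6->8; delta.gen -2->0) — executes, giving 8.

Demanding build.gen again yields 8.
3 target commands run: build.gen, delta.gen, router.gen.
The nodes whose values change: build.gen, delta.gen, pack.txt, router.gen.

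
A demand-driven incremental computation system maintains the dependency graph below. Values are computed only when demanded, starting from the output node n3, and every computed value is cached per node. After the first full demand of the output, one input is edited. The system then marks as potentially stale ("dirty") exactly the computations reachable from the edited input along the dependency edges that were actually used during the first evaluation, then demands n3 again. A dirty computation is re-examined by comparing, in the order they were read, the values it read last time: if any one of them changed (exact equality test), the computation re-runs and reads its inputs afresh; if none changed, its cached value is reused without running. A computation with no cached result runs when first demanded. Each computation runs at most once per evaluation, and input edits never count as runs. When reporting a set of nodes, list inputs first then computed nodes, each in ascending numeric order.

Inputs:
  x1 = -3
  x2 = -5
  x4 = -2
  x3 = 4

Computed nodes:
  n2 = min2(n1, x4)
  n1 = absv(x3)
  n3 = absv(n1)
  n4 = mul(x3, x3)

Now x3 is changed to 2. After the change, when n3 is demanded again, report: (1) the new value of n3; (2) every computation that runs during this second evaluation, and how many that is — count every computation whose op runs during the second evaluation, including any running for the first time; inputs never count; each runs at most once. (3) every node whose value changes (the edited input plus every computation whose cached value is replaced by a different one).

New value of n3: 2.
Computations that run: n1, n3 — 2 in total.
Values that change: x3, n1, n3.

First evaluation (everything demanded from the output):
  n1 = absv(4) = 4
  n3 = absv(4) = 4

Propagation after the edit:
  n1: runs — x3 4->2; result 2.
  n3: runs — n1 4->2; result 2.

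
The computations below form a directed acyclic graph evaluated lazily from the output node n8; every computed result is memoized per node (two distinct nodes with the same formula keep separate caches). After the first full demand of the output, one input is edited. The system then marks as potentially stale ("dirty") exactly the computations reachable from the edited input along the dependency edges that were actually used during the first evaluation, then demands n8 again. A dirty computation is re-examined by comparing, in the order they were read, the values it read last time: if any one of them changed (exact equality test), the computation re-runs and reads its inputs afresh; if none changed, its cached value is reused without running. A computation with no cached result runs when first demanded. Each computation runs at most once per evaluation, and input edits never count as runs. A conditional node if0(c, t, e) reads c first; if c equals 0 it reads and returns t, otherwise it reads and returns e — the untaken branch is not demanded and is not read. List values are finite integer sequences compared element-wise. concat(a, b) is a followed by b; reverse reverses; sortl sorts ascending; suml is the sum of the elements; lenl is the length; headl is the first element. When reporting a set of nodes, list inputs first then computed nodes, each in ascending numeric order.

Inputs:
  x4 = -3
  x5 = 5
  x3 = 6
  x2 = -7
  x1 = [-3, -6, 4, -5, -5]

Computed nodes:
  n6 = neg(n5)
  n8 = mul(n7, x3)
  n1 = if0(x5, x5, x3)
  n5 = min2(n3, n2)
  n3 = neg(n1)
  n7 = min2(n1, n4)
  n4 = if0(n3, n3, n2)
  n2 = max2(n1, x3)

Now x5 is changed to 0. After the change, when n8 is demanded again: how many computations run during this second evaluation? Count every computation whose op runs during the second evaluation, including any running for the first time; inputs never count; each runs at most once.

5 computations run: n1, n3, n4, n7, n8.
Note the branch switch — demand abandons n2, which is never re-examined.

First demand of the output computes:
  n1 = if0(x5=5 -> else branch x3) = 6
  n2 = max2(6, 6) = 6
  n3 = neg(6) = -6
  n4 = if0(n3=-6 -> else branch n2) = 6
  n7 = min2(6, 6) = 6
  n8 = mul(6, 6) = 36

After the edit, cleaning proceeds:
  n1: a read changed (x5 5->0) — executes, giving 0.
  n2: stays stale; no demand reaches it after the flip.
  n3: a read changed (n1 6->0) — executes, giving 0.
  n4: a read changed (n3 -6->0) — executes, giving 0.
  n7: a read changed (n1 6->0; n4 6->0) — executes, giving 0.
  n8: a read changed (n7 6->0) — executes, giving 0.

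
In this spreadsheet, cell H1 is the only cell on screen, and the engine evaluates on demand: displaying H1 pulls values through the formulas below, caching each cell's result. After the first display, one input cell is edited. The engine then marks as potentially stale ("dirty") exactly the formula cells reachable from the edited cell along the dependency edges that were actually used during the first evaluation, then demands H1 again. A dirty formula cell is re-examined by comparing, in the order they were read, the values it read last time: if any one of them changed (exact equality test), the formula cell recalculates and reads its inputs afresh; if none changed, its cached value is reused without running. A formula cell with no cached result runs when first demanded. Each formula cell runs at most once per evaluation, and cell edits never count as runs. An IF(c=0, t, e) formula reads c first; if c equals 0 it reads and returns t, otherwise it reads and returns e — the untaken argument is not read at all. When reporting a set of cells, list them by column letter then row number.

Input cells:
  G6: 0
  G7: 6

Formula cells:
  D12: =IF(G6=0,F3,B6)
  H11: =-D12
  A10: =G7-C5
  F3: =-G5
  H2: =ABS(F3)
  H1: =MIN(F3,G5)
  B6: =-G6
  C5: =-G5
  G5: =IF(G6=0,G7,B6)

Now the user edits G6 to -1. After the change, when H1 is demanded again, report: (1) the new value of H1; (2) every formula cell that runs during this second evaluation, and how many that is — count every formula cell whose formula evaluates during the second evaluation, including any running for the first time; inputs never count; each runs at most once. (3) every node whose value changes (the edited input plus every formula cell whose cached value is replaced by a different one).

H1 now evaluates to -1.
Run set: B6, F3, G5, H1 (4 run).
Changed values: F3, G5, G6, H1.
The important point: the flipped condition pulls in fresh nodes; B6 runs for the first time.

Initial pass — values computed on the first demand:
  G5 = IF(G6=0: G6=0 -> then branch G7) = 6
  F3 = -(6) = -6
  H1 = MIN(-6, 6) = -6

Second demand — change propagation:
  B6: newly demanded (no cache) — executes and yields 1.
  G5: re-runs because G6 0->-1; new result 1.
  F3: re-runs because G5 6->1; new result -1.
  H1: re-runs because F3 -6->-1; G5 6->1; new result -1.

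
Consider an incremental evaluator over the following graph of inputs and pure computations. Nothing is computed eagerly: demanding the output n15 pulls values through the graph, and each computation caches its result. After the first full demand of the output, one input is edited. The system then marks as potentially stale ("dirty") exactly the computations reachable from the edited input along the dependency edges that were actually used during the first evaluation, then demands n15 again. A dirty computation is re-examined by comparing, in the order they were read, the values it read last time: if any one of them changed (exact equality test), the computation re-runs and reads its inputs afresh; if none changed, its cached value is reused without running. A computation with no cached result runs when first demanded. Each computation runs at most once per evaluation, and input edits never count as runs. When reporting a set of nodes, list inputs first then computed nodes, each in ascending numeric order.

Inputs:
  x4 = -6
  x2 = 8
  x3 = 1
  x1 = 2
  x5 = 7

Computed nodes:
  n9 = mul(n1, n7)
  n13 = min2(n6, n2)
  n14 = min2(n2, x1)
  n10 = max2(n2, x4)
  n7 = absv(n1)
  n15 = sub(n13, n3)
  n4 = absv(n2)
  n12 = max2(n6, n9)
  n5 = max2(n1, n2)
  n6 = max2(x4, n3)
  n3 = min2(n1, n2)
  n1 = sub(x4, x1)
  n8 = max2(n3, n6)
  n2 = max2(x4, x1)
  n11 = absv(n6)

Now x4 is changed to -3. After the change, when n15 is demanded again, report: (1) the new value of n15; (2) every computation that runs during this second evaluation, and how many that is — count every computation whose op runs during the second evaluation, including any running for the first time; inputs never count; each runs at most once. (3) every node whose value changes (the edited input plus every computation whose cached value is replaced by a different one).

Initial pass — values computed on the first demand:
  n1 = sub(-6, 2) = -8
  n2 = max2(-6, 2) = 2
  n3 = min2(-8, 2) = -8
  n6 = max2(-6, -8) = -6
  n13 = min2(-6, 2) = -6
  n15 = sub(-6, -8) = 2

Second demand — change propagation:
  n1: re-runs because x4 -6->-3; new result -5.
  n2: re-runs because x4 -6->-3; new result 2 (unchanged).
  n3: re-runs because n1 -8->-5; new result -5.
  n6: re-runs because x4 -6->-3; n3 -8->-5; new result -3.
  n13: re-runs because n6 -6->-3; new result -3.
  n15: re-runs because n13 -6->-3; n3 -8->-5; new result 2 (unchanged).

n15 now evaluates to 2.
Run set: n1, n2, n3, n6, n13, n15 (6 run).
Changed values: x4, n1, n3, n6, n13.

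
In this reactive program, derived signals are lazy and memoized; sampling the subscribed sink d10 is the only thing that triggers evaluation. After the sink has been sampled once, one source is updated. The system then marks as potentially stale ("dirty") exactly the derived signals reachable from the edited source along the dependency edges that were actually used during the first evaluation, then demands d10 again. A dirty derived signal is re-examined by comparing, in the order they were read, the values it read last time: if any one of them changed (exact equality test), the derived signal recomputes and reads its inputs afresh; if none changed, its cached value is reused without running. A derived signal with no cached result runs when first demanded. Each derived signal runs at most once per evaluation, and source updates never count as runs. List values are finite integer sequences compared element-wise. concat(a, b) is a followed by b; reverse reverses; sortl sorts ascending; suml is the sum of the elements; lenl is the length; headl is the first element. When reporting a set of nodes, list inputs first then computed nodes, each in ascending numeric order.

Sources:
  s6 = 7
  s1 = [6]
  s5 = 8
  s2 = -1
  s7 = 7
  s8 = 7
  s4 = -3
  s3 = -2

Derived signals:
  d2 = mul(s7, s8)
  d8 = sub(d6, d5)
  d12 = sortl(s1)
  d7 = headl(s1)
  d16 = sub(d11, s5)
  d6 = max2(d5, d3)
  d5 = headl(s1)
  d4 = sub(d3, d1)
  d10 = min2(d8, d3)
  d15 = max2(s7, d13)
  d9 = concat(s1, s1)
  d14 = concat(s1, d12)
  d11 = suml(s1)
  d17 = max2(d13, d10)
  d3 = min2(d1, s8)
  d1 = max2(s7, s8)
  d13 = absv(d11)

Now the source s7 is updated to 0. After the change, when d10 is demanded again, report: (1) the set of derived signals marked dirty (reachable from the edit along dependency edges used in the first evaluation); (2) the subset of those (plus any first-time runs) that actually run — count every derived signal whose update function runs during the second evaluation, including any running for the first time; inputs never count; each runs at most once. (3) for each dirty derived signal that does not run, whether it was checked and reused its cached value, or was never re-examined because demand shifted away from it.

The edit dirties: d1, d3, d6, d8, d10.
1 derived signals run: d1.
Cache hits after checking: d3, d6, d8, d10.
Note the absorption at d1: it re-runs yet its value is the same, leaving the output's value untouched.

First demand of the output computes:
  d1 = max2(7, 7) = 7
  d3 = min2(7, 7) = 7
  d5 = headl([6]) = 6
  d6 = max2(6, 7) = 7
  d8 = sub(7, 6) = 1
  d10 = min2(1, 7) = 1

After the edit, cleaning proceeds:
  d1: a read changed (s7 7->0) — executes, giving 7 — identical to its old value.
  d3: dirty, but its reads are unchanged (d1 unchanged, s8 unchanged); cached 7 stands.
  d6: dirty, but its reads are unchanged (d5 unchanged, d3 unchanged); cached 7 stands.
  d8: dirty, but its reads are unchanged (d6 unchanged, d5 unchanged); cached 1 stands.
  d10: dirty, but its reads are unchanged (d8 unchanged, d3 unchanged); cached 1 stands.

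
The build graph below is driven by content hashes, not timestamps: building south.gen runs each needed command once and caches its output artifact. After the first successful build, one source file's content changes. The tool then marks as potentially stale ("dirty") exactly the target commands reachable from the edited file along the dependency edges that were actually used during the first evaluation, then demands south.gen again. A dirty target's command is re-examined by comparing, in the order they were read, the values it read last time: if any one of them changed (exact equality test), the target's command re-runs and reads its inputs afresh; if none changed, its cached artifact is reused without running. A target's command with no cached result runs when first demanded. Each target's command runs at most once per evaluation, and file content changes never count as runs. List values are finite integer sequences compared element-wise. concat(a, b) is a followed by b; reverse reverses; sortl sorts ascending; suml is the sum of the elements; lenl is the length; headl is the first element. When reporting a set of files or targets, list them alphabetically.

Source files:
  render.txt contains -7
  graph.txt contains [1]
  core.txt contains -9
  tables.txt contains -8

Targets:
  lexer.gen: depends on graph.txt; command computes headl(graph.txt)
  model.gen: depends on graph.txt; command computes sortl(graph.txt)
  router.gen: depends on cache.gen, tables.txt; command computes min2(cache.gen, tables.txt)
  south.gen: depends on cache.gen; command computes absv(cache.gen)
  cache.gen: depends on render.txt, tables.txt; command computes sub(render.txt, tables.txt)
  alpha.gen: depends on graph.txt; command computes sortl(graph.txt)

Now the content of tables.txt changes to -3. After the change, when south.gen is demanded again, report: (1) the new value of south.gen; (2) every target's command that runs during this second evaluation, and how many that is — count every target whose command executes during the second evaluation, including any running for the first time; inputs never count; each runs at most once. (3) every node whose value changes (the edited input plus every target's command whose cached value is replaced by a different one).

Initial pass — values computed on the first demand:
  cache.gen = sub(-7, -8) = 1
  south.gen = absv(1) = 1

Second demand — change propagation:
  cache.gen: re-runs because tables.txt -8->-3; new result -4.
  south.gen: re-runs because cache.gen 1->-4; new result 4.

south.gen now evaluates to 4.
Run set: cache.gen, south.gen (2 run).
Changed values: cache.gen, south.gen, tables.txt.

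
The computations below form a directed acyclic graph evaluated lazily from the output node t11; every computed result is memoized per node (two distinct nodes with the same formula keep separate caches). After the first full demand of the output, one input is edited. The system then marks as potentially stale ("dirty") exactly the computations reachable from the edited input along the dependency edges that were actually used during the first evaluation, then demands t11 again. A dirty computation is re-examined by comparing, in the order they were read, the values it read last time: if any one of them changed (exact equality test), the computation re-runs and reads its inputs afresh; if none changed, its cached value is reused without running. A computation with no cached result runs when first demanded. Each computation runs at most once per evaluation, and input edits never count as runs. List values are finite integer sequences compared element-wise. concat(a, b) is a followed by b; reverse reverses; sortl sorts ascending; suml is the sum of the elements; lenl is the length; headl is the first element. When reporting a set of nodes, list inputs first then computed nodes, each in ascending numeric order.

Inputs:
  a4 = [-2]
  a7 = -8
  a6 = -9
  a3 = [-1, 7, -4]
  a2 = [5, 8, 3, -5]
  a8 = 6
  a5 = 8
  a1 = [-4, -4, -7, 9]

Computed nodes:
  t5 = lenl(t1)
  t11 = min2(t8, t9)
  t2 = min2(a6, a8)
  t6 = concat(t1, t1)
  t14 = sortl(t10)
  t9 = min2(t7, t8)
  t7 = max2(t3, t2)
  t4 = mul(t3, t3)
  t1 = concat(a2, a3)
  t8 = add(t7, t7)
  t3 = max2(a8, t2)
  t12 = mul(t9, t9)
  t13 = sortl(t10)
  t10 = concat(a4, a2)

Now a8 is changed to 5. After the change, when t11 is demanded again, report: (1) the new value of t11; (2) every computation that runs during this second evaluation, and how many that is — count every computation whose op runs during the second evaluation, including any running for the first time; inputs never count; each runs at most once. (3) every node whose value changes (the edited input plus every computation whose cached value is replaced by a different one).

Demanding t11 again yields 5.
6 computations run: t2, t3, t7, t8, t9, t11.
The nodes whose values change: a8, t3, t7, t8, t9, t11.

First demand of the output computes:
  t2 = min2(-9, 6) = -9
  t3 = max2(6, -9) = 6
  t7 = max2(6, -9) = 6
  t8 = add(6, 6) = 12
  t9 = min2(6, 12) = 6
  t11 = min2(12, 6) = 6

After the edit, cleaning proceeds:
  t2: a read changed (a8 6->5) — executes, giving -9 — identical to its old value.
  t3: a read changed (a8 6->5) — executes, giving 5.
  t7: a read changed (t3 6->5) — executes, giving 5.
  t8: a read changed (t7 6->5; t7 6->5) — executes, giving 10.
  t9: a read changed (t7 6->5; t8 12->10) — executes, giving 5.
  t11: a read changed (t8 12->10; t9 6->5) — executes, giving 5.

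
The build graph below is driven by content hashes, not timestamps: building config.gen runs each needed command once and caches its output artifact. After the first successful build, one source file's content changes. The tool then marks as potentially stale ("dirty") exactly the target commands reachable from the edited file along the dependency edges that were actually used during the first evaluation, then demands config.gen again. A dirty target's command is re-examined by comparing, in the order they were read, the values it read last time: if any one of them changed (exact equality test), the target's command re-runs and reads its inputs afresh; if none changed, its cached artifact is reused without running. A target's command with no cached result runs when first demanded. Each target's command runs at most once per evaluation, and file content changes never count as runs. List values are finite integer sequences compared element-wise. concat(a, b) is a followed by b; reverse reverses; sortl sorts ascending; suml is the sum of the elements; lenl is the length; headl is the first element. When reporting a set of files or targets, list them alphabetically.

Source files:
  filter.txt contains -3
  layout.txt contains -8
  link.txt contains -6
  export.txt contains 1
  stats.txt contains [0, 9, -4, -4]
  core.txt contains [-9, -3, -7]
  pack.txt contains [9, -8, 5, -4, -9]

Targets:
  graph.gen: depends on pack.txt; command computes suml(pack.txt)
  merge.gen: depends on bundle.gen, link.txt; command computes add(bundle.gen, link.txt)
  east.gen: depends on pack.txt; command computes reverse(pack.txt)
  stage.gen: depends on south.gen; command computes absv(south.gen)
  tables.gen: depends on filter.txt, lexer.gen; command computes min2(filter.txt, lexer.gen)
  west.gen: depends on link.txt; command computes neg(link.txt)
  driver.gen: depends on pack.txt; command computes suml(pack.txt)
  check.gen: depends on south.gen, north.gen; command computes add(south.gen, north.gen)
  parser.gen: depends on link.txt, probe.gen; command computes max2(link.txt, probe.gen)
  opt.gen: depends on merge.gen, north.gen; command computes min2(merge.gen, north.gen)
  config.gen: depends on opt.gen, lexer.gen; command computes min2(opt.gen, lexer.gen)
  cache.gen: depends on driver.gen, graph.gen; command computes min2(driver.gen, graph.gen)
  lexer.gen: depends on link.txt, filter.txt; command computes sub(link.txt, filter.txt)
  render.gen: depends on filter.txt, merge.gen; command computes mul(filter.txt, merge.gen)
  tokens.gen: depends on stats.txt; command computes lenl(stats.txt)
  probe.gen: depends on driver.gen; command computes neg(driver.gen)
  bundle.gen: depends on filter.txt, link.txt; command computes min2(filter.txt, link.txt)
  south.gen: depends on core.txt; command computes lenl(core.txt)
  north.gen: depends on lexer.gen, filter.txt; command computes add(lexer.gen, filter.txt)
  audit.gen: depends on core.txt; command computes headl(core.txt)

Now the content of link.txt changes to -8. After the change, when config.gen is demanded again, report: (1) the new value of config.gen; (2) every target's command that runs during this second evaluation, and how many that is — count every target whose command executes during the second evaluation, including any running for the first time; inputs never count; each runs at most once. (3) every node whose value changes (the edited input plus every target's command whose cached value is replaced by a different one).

config.gen now evaluates to -16.
Run set: bundle.gen, config.gen, lexer.gen, merge.gen, north.gen, opt.gen (6 run).
Changed values: bundle.gen, config.gen, lexer.gen, link.txt, merge.gen, north.gen, opt.gen.

Initial pass — values computed on the first demand:
  bundle.gen = min2(-3, -6) = -6
  lexer.gen = sub(-6, -3) = -3
  merge.gen = add(-6, -6) = -12
  north.gen = add(-3, -3) = -6
  opt.gen = min2(-12, -6) = -12
  config.gen = min2(-12, -3) = -12

Second demand — change propagation:
  bundle.gen: re-runs because link.txt -6->-8; new result -8.
  lexer.gen: re-runs because link.txt -6->-8; new result -5.
  merge.gen: re-runs because bundle.gen -6->-8; link.txt -6->-8; new result -16.
  north.gen: re-runs because lexer.gen -3->-5; new result -8.
  opt.gen: re-runs because merge.gen -12->-16; north.gen -6->-8; new result -16.
  config.gen: re-runs because opt.gen -12->-16; lexer.gen -3->-5; new result -16.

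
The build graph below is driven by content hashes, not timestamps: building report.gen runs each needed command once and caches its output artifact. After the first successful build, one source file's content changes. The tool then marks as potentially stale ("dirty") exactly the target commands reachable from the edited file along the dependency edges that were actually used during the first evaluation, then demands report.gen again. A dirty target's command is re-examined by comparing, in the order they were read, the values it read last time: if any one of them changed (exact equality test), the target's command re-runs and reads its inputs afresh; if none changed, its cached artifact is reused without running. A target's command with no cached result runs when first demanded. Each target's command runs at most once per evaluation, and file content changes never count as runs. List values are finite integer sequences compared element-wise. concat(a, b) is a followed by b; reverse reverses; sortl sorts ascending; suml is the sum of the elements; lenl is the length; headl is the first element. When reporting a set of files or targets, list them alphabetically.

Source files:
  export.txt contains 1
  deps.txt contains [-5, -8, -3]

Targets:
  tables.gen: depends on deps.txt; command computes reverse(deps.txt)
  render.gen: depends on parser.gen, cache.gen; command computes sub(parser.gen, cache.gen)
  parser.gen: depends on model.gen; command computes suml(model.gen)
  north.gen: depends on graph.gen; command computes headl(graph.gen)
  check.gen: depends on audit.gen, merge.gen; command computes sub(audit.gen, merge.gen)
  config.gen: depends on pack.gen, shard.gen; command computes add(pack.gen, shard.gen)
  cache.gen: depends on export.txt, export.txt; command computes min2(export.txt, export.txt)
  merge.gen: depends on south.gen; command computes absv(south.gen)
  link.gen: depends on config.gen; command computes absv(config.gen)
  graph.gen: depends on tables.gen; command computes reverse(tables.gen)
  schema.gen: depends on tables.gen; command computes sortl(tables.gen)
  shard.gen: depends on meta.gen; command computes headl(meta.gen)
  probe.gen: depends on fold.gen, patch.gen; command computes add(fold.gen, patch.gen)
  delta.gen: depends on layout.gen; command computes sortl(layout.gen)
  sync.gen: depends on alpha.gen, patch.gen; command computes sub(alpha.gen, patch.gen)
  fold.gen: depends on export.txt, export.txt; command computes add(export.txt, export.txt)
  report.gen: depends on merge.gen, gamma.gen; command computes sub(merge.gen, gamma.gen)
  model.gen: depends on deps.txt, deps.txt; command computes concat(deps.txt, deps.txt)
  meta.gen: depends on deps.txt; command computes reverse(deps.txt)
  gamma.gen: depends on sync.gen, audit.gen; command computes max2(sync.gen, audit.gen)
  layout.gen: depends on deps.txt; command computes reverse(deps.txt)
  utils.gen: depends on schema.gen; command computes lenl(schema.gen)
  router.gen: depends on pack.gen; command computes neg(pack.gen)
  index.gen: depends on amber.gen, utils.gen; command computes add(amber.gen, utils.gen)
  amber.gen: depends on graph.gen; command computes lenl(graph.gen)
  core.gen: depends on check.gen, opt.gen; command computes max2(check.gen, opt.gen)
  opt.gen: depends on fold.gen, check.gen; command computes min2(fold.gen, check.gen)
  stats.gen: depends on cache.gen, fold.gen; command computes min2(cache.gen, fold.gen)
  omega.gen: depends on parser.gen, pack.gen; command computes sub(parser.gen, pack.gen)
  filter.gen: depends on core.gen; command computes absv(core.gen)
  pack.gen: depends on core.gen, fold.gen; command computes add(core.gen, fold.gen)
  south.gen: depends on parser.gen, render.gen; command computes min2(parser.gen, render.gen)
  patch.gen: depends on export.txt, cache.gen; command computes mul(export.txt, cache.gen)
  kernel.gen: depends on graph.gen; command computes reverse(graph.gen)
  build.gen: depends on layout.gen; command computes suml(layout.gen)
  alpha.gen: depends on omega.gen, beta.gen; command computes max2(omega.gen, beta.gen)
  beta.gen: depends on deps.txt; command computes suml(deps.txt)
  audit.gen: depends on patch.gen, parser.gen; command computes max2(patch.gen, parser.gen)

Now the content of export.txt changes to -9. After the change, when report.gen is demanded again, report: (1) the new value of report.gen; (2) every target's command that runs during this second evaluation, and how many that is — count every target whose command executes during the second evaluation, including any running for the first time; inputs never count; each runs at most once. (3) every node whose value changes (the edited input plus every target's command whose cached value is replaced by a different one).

report.gen now evaluates to -49.
Run set: alpha.gen, audit.gen, cache.gen, check.gen, core.gen, fold.gen, gamma.gen, merge.gen, omega.gen, opt.gen, pack.gen, patch.gen, render.gen, report.gen, south.gen, sync.gen (16 run).
Changed values: alpha.gen, audit.gen, cache.gen, check.gen, core.gen, export.txt, fold.gen, gamma.gen, merge.gen, omega.gen, opt.gen, pack.gen, patch.gen, render.gen, report.gen, south.gen, sync.gen.

Initial pass — values computed on the first demand:
  beta.gen = suml([-5, -8, -3]) = -16
  cache.gen = min2(1, 1) = 1
  fold.gen = add(1, 1) = 2
  model.gen = concat([-5, -8, -3], [-5, -8, -3]) = [-5, -8, -3, -5, -8, -3]
  parser.gen = suml([-5, -8, -3, -5, -8, -3]) = -32
  patch.gen = mul(1, 1) = 1
  audit.gen = max2(1, -32) = 1
  render.gen = sub(-32, 1) = -33
  south.gen = min2(-32, -33) = -33
  merge.gen = absv(-33) = 33
  check.gen = sub(1, 33) = -32
  opt.gen = min2(2, -32) = -32
  core.gen = max2(-32, -32) = -32
  pack.gen = add(-32, 2) = -30
  omega.gen = sub(-32, -30) = -2
  alpha.gen = max2(-2, -16) = -2
  sync.gen = sub(-2, 1) = -3
  gamma.gen = max2(-3, 1) = 1
  report.gen = sub(33, 1) = 32

Second demand — change propagation:
  cache.gen: re-runs because export.txt 1->-9; export.txt 1->-9; new result -9.
  fold.gen: re-runs because export.txt 1->-9; export.txt 1->-9; new result -18.
  patch.gen: re-runs because export.txt 1->-9; cache.gen 1->-9; new result 81.
  audit.gen: re-runs because patch.gen 1->81; new result 81.
  render.gen: re-runs because cache.gen 1->-9; new result -23.
  south.gen: re-runs because render.gen -33->-23; new result -32.
  merge.gen: re-runs because south.gen -33->-32; new result 32.
  check.gen: re-runs because audit.gen 1->81; merge.gen 33->32; new result 49.
  opt.gen: re-runs because fold.gen 2->-18; check.gen -32->49; new result -18.
  core.gen: re-runs because check.gen -32->49; opt.gen -32->-18; new result 49.
  pack.gen: re-runs because core.gen -32->49; fold.gen 2->-18; new result 31.
  omega.gen: re-runs because pack.gen -30->31; new result -63.
  alpha.gen: re-runs because omega.gen -2->-63; new result -16.
  sync.gen: re-runs because alpha.gen -2->-16; patch.gen 1->81; new result -97.
  gamma.gen: re-runs because sync.gen -3->-97; audit.gen 1->81; new result 81.
  report.gen: re-runs because merge.gen 33->32; gamma.gen 1->81; new result -49.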